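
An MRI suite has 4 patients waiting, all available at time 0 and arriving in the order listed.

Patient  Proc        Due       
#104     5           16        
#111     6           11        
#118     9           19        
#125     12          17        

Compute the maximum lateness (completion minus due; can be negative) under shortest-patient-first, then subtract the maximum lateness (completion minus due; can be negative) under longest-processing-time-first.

-1

SPT (increasing processing time): #104 #111 #118 #125.
#104: 0→5, due 16, lateness -11
#111: 5→11, due 11, lateness 0
#118: 11→20, due 19, lateness 1
#125: 20→32, due 17, lateness 15
Maximum = 15.
LPT (decreasing processing time): #125 #118 #111 #104.
#125: 0→12, due 17, lateness -5
#118: 12→21, due 19, lateness 2
#111: 21→27, due 11, lateness 16
#104: 27→32, due 16, lateness 16
Maximum = 16.
Difference = 15 − 16 = -1.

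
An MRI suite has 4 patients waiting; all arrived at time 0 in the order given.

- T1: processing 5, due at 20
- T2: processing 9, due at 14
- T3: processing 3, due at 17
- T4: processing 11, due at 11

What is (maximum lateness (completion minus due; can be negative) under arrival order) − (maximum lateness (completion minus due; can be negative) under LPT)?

6

FIFO (arrival order): T1 T2 T3 T4.
T1: 0→5, due 20, lateness -15
T2: 5→14, due 14, lateness 0
T3: 14→17, due 17, lateness 0
T4: 17→28, due 11, lateness 17
Maximum = 17.
LPT (decreasing processing time): T4 T2 T1 T3.
T4: 0→11, due 11, lateness 0
T2: 11→20, due 14, lateness 6
T1: 20→25, due 20, lateness 5
T3: 25→28, due 17, lateness 11
Maximum = 11.
Difference = 17 − 11 = 6.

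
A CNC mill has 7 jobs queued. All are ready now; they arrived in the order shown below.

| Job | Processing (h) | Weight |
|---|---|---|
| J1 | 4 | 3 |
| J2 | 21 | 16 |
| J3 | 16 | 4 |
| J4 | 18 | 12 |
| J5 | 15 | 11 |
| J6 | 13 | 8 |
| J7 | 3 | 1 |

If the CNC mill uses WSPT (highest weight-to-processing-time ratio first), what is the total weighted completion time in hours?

WSPT (decreasing weight/processing-time ratio): J2 J1 J5 J4 J6 J7 J3.
J2: finishes 21, weight 16, w·C = 336
J1: finishes 25, weight 3, w·C = 75
J5: finishes 40, weight 11, w·C = 440
J4: finishes 58, weight 12, w·C = 696
J6: finishes 71, weight 8, w·C = 568
J7: finishes 74, weight 1, w·C = 74
J3: finishes 90, weight 4, w·C = 360
Sum = 336+75+440+696+568+74+360 = 2549.

2549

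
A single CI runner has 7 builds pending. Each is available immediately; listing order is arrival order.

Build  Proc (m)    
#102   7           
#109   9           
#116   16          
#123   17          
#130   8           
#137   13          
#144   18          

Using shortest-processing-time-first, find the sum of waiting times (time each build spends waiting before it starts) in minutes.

206

SPT (increasing processing time): #102 #130 #109 #137 #116 #123 #144.
#102: waits 0, runs 0→7
#130: waits 7, runs 7→15
#109: waits 15, runs 15→24
#137: waits 24, runs 24→37
#116: waits 37, runs 37→53
#123: waits 53, runs 53→70
#144: waits 70, runs 70→88
Sum = 0+7+15+24+37+53+70 = 206.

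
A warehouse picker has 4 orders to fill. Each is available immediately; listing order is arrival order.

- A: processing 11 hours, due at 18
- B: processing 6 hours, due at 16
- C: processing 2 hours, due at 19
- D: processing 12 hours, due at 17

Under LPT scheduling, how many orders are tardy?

3

LPT (decreasing processing time): D A B C.
D: 0→12, due 17, tardiness 0
A: 12→23, due 18, tardiness 5
B: 23→29, due 16, tardiness 13
C: 29→31, due 19, tardiness 12
Late orders: 3.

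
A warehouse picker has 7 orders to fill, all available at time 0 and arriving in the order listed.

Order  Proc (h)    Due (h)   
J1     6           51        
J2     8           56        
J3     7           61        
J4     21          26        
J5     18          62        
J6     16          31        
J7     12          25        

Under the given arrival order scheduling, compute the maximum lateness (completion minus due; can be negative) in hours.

FIFO (arrival order): J1 J2 J3 J4 J5 J6 J7.
J1: 0→6, due 51, lateness -45
J2: 6→14, due 56, lateness -42
J3: 14→21, due 61, lateness -40
J4: 21→42, due 26, lateness 16
J5: 42→60, due 62, lateness -2
J6: 60→76, due 31, lateness 45
J7: 76→88, due 25, lateness 63
Maximum = 63.

63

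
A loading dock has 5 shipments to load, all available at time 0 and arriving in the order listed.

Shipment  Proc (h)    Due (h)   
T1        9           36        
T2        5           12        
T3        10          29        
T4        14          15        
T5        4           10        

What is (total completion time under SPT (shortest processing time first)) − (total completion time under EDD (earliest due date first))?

SPT (increasing processing time): T5 T2 T1 T3 T4.
T5: 0→4
T2: 4→9
T1: 9→18
T3: 18→28
T4: 28→42
Sum = 4+9+18+28+42 = 101.
EDD (increasing due date): T5 T2 T4 T3 T1.
T5: 0→4
T2: 4→9
T4: 9→23
T3: 23→33
T1: 33→42
Sum = 4+9+23+33+42 = 111.
Difference = 101 − 111 = -10.

-10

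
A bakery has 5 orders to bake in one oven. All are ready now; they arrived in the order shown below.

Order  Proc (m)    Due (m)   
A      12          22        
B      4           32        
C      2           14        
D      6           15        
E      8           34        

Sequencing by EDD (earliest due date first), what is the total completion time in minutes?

86

EDD (increasing due date): C D A B E.
C: 0→2
D: 2→8
A: 8→20
B: 20→24
E: 24→32
Sum = 2+8+20+24+32 = 86.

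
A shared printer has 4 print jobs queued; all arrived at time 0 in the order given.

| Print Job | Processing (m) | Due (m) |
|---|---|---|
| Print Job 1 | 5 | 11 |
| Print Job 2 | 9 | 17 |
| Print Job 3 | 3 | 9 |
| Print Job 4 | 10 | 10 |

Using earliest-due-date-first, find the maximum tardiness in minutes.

10

EDD (increasing due date): Print Job 3 Print Job 4 Print Job 1 Print Job 2.
Print Job 3: 0→3, due 9, tardiness 0
Print Job 4: 3→13, due 10, tardiness 3
Print Job 1: 13→18, due 11, tardiness 7
Print Job 2: 18→27, due 17, tardiness 10
Maximum = 10.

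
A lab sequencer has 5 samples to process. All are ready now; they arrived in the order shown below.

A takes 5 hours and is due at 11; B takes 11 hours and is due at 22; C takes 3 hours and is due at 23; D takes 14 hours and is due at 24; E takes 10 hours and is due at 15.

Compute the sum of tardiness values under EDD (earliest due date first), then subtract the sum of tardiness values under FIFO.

-8

EDD (increasing due date): A E B C D.
A: 0→5, due 11, tardiness 0
E: 5→15, due 15, tardiness 0
B: 15→26, due 22, tardiness 4
C: 26→29, due 23, tardiness 6
D: 29→43, due 24, tardiness 19
Sum = 0+0+4+6+19 = 29.
FIFO (arrival order): A B C D E.
A: 0→5, due 11, tardiness 0
B: 5→16, due 22, tardiness 0
C: 16→19, due 23, tardiness 0
D: 19→33, due 24, tardiness 9
E: 33→43, due 15, tardiness 28
Sum = 0+0+0+9+28 = 37.
Difference = 29 − 37 = -8.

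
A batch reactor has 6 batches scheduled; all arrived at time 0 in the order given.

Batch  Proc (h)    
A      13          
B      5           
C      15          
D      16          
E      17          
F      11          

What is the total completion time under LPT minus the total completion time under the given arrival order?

52

LPT (decreasing processing time): E D C A F B.
E: 0→17
D: 17→33
C: 33→48
A: 48→61
F: 61→72
B: 72→77
Sum = 17+33+48+61+72+77 = 308.
FIFO (arrival order): A B C D E F.
A: 0→13
B: 13→18
C: 18→33
D: 33→49
E: 49→66
F: 66→77
Sum = 13+18+33+49+66+77 = 256.
Difference = 308 − 256 = 52.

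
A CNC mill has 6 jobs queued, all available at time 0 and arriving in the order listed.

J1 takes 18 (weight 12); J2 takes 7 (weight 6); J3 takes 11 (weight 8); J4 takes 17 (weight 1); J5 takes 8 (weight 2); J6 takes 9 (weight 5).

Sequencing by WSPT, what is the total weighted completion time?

WSPT (decreasing weight/processing-time ratio): J2 J3 J1 J6 J5 J4.
J2: finishes 7, weight 6, w·C = 42
J3: finishes 18, weight 8, w·C = 144
J1: finishes 36, weight 12, w·C = 432
J6: finishes 45, weight 5, w·C = 225
J5: finishes 53, weight 2, w·C = 106
J4: finishes 70, weight 1, w·C = 70
Sum = 42+144+432+225+106+70 = 1019.

1019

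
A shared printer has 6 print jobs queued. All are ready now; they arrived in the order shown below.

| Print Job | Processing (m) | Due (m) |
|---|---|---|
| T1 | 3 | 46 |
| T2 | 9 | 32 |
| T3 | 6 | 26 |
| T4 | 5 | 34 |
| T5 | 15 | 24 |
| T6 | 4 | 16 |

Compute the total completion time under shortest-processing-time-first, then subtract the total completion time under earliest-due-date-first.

SPT (increasing processing time): T1 T6 T4 T3 T2 T5.
T1: 0→3
T6: 3→7
T4: 7→12
T3: 12→18
T2: 18→27
T5: 27→42
Sum = 3+7+12+18+27+42 = 109.
EDD (increasing due date): T6 T5 T3 T2 T4 T1.
T6: 0→4
T5: 4→19
T3: 19→25
T2: 25→34
T4: 34→39
T1: 39→42
Sum = 4+19+25+34+39+42 = 163.
Difference = 109 − 163 = -54.

-54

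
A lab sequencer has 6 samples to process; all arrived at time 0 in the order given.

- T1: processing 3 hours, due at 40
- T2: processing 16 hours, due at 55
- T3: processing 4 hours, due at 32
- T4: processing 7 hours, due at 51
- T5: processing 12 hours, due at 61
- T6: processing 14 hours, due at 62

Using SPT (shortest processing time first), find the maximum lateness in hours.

SPT (increasing processing time): T1 T3 T4 T5 T6 T2.
T1: 0→3, due 40, lateness -37
T3: 3→7, due 32, lateness -25
T4: 7→14, due 51, lateness -37
T5: 14→26, due 61, lateness -35
T6: 26→40, due 62, lateness -22
T2: 40→56, due 55, lateness 1
Maximum = 1.

1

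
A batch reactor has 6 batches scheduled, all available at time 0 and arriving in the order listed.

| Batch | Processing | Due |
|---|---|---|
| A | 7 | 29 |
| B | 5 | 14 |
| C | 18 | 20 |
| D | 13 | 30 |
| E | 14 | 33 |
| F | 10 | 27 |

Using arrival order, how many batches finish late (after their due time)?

FIFO (arrival order): A B C D E F.
A: 0→7, due 29, tardiness 0
B: 7→12, due 14, tardiness 0
C: 12→30, due 20, tardiness 10
D: 30→43, due 30, tardiness 13
E: 43→57, due 33, tardiness 24
F: 57→67, due 27, tardiness 40
Late batches: 4.

4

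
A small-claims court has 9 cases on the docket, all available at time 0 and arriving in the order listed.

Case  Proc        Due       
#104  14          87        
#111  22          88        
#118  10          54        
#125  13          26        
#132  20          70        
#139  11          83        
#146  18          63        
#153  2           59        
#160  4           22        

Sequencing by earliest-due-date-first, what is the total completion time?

475

EDD (increasing due date): #160 #125 #118 #153 #146 #132 #139 #104 #111.
#160: 0→4
#125: 4→17
#118: 17→27
#153: 27→29
#146: 29→47
#132: 47→67
#139: 67→78
#104: 78→92
#111: 92→114
Sum = 4+17+27+29+47+67+78+92+114 = 475.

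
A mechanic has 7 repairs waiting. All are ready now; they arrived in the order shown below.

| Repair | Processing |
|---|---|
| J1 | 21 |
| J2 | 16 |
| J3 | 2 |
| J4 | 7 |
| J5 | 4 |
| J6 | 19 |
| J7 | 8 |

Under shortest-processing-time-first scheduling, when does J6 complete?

SPT (increasing processing time): J3 J5 J4 J7 J2 J6 J1.
J3: 0→2
J5: 2→6
J4: 6→13
J7: 13→21
J2: 21→37
J6: 37→56

56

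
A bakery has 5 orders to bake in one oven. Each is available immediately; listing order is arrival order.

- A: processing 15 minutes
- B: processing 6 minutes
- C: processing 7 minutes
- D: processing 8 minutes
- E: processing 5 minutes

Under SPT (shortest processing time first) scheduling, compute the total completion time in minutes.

101

SPT (increasing processing time): E B C D A.
E: 0→5
B: 5→11
C: 11→18
D: 18→26
A: 26→41
Sum = 5+11+18+26+41 = 101.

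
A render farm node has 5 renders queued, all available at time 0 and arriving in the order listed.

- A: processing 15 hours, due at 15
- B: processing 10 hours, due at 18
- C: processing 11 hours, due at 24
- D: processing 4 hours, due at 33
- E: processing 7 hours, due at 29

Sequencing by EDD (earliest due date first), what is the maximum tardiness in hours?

14

EDD (increasing due date): A B C E D.
A: 0→15, due 15, tardiness 0
B: 15→25, due 18, tardiness 7
C: 25→36, due 24, tardiness 12
E: 36→43, due 29, tardiness 14
D: 43→47, due 33, tardiness 14
Maximum = 14.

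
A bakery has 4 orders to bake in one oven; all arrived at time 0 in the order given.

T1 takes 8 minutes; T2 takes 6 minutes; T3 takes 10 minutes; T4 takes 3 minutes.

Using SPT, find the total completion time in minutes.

SPT (increasing processing time): T4 T2 T1 T3.
T4: 0→3
T2: 3→9
T1: 9→17
T3: 17→27
Sum = 3+9+17+27 = 56.

56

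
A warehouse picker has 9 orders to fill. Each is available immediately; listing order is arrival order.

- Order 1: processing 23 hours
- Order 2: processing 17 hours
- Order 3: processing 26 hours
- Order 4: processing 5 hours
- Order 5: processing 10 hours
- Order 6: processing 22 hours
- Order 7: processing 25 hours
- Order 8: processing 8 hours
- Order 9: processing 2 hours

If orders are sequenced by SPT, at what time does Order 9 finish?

SPT (increasing processing time): Order 9 Order 4 Order 8 Order 5 Order 2 Order 6 Order 1 Order 7 Order 3.
Order 9: 0→2

2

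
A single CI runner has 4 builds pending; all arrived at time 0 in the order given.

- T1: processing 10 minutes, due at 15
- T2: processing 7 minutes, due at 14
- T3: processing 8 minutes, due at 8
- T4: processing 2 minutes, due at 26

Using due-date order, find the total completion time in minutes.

EDD (increasing due date): T3 T2 T1 T4.
T3: 0→8
T2: 8→15
T1: 15→25
T4: 25→27
Sum = 8+15+25+27 = 75.

75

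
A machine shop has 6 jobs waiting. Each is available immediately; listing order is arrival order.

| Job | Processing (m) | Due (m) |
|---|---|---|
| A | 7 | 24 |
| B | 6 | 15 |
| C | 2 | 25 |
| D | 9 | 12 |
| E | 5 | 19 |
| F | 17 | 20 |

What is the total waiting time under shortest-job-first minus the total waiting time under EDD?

-54

SPT (increasing processing time): C E B A D F.
C: waits 0, runs 0→2
E: waits 2, runs 2→7
B: waits 7, runs 7→13
A: waits 13, runs 13→20
D: waits 20, runs 20→29
F: waits 29, runs 29→46
Sum = 0+2+7+13+20+29 = 71.
EDD (increasing due date): D B E F A C.
D: waits 0, runs 0→9
B: waits 9, runs 9→15
E: waits 15, runs 15→20
F: waits 20, runs 20→37
A: waits 37, runs 37→44
C: waits 44, runs 44→46
Sum = 0+9+15+20+37+44 = 125.
Difference = 71 − 125 = -54.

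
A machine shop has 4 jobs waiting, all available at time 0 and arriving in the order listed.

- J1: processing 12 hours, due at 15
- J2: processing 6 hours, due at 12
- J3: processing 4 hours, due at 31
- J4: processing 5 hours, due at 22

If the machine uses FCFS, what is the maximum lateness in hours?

FIFO (arrival order): J1 J2 J3 J4.
J1: 0→12, due 15, lateness -3
J2: 12→18, due 12, lateness 6
J3: 18→22, due 31, lateness -9
J4: 22→27, due 22, lateness 5
Maximum = 6.

6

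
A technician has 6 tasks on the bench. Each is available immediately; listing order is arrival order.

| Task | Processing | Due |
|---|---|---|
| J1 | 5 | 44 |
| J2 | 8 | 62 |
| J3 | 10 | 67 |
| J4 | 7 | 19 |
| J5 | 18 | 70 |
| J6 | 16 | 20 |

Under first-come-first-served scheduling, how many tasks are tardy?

FIFO (arrival order): J1 J2 J3 J4 J5 J6.
J1: 0→5, due 44, tardiness 0
J2: 5→13, due 62, tardiness 0
J3: 13→23, due 67, tardiness 0
J4: 23→30, due 19, tardiness 11
J5: 30→48, due 70, tardiness 0
J6: 48→64, due 20, tardiness 44
Late tasks: 2.

2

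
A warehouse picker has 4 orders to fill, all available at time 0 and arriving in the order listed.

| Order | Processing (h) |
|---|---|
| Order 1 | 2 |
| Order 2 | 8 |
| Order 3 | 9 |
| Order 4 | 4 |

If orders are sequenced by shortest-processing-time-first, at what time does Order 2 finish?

SPT (increasing processing time): Order 1 Order 4 Order 2 Order 3.
Order 1: 0→2
Order 4: 2→6
Order 2: 6→14

14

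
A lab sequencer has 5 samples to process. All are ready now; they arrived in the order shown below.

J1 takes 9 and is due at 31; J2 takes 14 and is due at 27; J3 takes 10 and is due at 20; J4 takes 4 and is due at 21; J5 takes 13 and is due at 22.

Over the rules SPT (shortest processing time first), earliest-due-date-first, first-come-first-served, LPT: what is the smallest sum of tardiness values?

SPT (increasing processing time): J4 J1 J3 J5 J2.
J4: 0→4, due 21, tardiness 0
J1: 4→13, due 31, tardiness 0
J3: 13→23, due 20, tardiness 3
J5: 23→36, due 22, tardiness 14
J2: 36→50, due 27, tardiness 23
Sum = 0+0+3+14+23 = 40.
EDD (increasing due date): J3 J4 J5 J2 J1.
J3: 0→10, due 20, tardiness 0
J4: 10→14, due 21, tardiness 0
J5: 14→27, due 22, tardiness 5
J2: 27→41, due 27, tardiness 14
J1: 41→50, due 31, tardiness 19
Sum = 0+0+5+14+19 = 38.
FIFO (arrival order): J1 J2 J3 J4 J5.
J1: 0→9, due 31, tardiness 0
J2: 9→23, due 27, tardiness 0
J3: 23→33, due 20, tardiness 13
J4: 33→37, due 21, tardiness 16
J5: 37→50, due 22, tardiness 28
Sum = 0+0+13+16+28 = 57.
LPT (decreasing processing time): J2 J5 J3 J1 J4.
J2: 0→14, due 27, tardiness 0
J5: 14→27, due 22, tardiness 5
J3: 27→37, due 20, tardiness 17
J1: 37→46, due 31, tardiness 15
J4: 46→50, due 21, tardiness 29
Sum = 0+5+17+15+29 = 66.
SPT 40, EDD 38, FIFO 57, LPT 66 → minimum 38.

38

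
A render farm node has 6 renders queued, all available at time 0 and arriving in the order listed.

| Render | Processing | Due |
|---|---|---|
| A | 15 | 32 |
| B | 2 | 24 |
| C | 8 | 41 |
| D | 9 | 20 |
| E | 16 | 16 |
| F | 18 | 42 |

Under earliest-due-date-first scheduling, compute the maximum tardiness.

26

EDD (increasing due date): E D B A C F.
E: 0→16, due 16, tardiness 0
D: 16→25, due 20, tardiness 5
B: 25→27, due 24, tardiness 3
A: 27→42, due 32, tardiness 10
C: 42→50, due 41, tardiness 9
F: 50→68, due 42, tardiness 26
Maximum = 26.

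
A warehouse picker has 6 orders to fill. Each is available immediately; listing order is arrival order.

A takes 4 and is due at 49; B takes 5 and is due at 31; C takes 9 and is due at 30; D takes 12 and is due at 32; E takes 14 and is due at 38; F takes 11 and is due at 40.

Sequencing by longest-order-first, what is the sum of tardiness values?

42

LPT (decreasing processing time): E D F C B A.
E: 0→14, due 38, tardiness 0
D: 14→26, due 32, tardiness 0
F: 26→37, due 40, tardiness 0
C: 37→46, due 30, tardiness 16
B: 46→51, due 31, tardiness 20
A: 51→55, due 49, tardiness 6
Sum = 0+0+0+16+20+6 = 42.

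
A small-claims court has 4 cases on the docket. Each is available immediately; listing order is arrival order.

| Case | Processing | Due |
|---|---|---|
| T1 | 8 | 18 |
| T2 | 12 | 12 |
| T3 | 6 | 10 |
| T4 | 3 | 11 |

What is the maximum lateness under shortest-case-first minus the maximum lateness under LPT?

SPT (increasing processing time): T4 T3 T1 T2.
T4: 0→3, due 11, lateness -8
T3: 3→9, due 10, lateness -1
T1: 9→17, due 18, lateness -1
T2: 17→29, due 12, lateness 17
Maximum = 17.
LPT (decreasing processing time): T2 T1 T3 T4.
T2: 0→12, due 12, lateness 0
T1: 12→20, due 18, lateness 2
T3: 20→26, due 10, lateness 16
T4: 26→29, due 11, lateness 18
Maximum = 18.
Difference = 17 − 18 = -1.

-1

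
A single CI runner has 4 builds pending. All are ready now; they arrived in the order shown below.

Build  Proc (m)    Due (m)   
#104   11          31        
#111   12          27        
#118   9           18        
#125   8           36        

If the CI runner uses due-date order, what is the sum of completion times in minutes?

102

EDD (increasing due date): #118 #111 #104 #125.
#118: 0→9
#111: 9→21
#104: 21→32
#125: 32→40
Sum = 9+21+32+40 = 102.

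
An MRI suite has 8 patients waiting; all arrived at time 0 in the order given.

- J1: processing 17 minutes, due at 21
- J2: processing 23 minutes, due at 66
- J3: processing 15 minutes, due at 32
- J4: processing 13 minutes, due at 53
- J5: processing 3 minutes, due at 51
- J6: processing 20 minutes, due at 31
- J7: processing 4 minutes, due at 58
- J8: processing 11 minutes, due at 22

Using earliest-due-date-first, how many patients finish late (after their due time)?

EDD (increasing due date): J1 J8 J6 J3 J5 J4 J7 J2.
J1: 0→17, due 21, tardiness 0
J8: 17→28, due 22, tardiness 6
J6: 28→48, due 31, tardiness 17
J3: 48→63, due 32, tardiness 31
J5: 63→66, due 51, tardiness 15
J4: 66→79, due 53, tardiness 26
J7: 79→83, due 58, tardiness 25
J2: 83→106, due 66, tardiness 40
Late patients: 7.

7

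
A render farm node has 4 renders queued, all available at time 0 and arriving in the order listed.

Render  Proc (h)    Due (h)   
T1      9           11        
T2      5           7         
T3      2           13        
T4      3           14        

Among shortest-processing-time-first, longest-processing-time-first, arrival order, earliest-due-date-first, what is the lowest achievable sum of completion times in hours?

SPT (increasing processing time): T3 T4 T2 T1.
T3: 0→2
T4: 2→5
T2: 5→10
T1: 10→19
Sum = 2+5+10+19 = 36.
LPT (decreasing processing time): T1 T2 T4 T3.
T1: 0→9
T2: 9→14
T4: 14→17
T3: 17→19
Sum = 9+14+17+19 = 59.
FIFO (arrival order): T1 T2 T3 T4.
T1: 0→9
T2: 9→14
T3: 14→16
T4: 16→19
Sum = 9+14+16+19 = 58.
EDD (increasing due date): T2 T1 T3 T4.
T2: 0→5
T1: 5→14
T3: 14→16
T4: 16→19
Sum = 5+14+16+19 = 54.
SPT 36, LPT 59, FIFO 58, EDD 54 → minimum 36.

36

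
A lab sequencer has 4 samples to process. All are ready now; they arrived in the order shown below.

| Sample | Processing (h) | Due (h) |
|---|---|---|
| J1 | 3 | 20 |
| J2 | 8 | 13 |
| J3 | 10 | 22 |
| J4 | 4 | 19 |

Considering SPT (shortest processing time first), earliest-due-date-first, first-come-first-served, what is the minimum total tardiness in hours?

3

SPT (increasing processing time): J1 J4 J2 J3.
J1: 0→3, due 20, tardiness 0
J4: 3→7, due 19, tardiness 0
J2: 7→15, due 13, tardiness 2
J3: 15→25, due 22, tardiness 3
Sum = 0+0+2+3 = 5.
EDD (increasing due date): J2 J4 J1 J3.
J2: 0→8, due 13, tardiness 0
J4: 8→12, due 19, tardiness 0
J1: 12→15, due 20, tardiness 0
J3: 15→25, due 22, tardiness 3
Sum = 0+0+0+3 = 3.
FIFO (arrival order): J1 J2 J3 J4.
J1: 0→3, due 20, tardiness 0
J2: 3→11, due 13, tardiness 0
J3: 11→21, due 22, tardiness 0
J4: 21→25, due 19, tardiness 6
Sum = 0+0+0+6 = 6.
SPT 5, EDD 3, FIFO 6 → minimum 3.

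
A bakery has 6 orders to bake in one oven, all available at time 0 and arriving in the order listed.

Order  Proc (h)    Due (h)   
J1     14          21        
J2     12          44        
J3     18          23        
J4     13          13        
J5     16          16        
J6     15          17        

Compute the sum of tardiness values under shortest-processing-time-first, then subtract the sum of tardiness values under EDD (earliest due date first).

12

SPT (increasing processing time): J2 J4 J1 J6 J5 J3.
J2: 0→12, due 44, tardiness 0
J4: 12→25, due 13, tardiness 12
J1: 25→39, due 21, tardiness 18
J6: 39→54, due 17, tardiness 37
J5: 54→70, due 16, tardiness 54
J3: 70→88, due 23, tardiness 65
Sum = 0+12+18+37+54+65 = 186.
EDD (increasing due date): J4 J5 J6 J1 J3 J2.
J4: 0→13, due 13, tardiness 0
J5: 13→29, due 16, tardiness 13
J6: 29→44, due 17, tardiness 27
J1: 44→58, due 21, tardiness 37
J3: 58→76, due 23, tardiness 53
J2: 76→88, due 44, tardiness 44
Sum = 0+13+27+37+53+44 = 174.
Difference = 186 − 174 = 12.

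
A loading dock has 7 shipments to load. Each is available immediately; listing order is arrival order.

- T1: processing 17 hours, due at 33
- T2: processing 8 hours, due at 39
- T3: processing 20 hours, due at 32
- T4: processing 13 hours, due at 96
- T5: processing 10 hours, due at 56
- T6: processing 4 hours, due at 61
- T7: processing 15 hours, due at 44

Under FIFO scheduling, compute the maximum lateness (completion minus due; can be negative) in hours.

FIFO (arrival order): T1 T2 T3 T4 T5 T6 T7.
T1: 0→17, due 33, lateness -16
T2: 17→25, due 39, lateness -14
T3: 25→45, due 32, lateness 13
T4: 45→58, due 96, lateness -38
T5: 58→68, due 56, lateness 12
T6: 68→72, due 61, lateness 11
T7: 72→87, due 44, lateness 43
Maximum = 43.

43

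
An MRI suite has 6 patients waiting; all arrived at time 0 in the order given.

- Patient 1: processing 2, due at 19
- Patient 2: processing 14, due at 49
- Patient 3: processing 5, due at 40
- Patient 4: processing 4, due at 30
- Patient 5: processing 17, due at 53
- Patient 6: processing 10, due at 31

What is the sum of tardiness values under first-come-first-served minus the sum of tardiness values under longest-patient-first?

FIFO (arrival order): Patient 1 Patient 2 Patient 3 Patient 4 Patient 5 Patient 6.
Patient 1: 0→2, due 19, tardiness 0
Patient 2: 2→16, due 49, tardiness 0
Patient 3: 16→21, due 40, tardiness 0
Patient 4: 21→25, due 30, tardiness 0
Patient 5: 25→42, due 53, tardiness 0
Patient 6: 42→52, due 31, tardiness 21
Sum = 0+0+0+0+0+21 = 21.
LPT (decreasing processing time): Patient 5 Patient 2 Patient 6 Patient 3 Patient 4 Patient 1.
Patient 5: 0→17, due 53, tardiness 0
Patient 2: 17→31, due 49, tardiness 0
Patient 6: 31→41, due 31, tardiness 10
Patient 3: 41→46, due 40, tardiness 6
Patient 4: 46→50, due 30, tardiness 20
Patient 1: 50→52, due 19, tardiness 33
Sum = 0+0+10+6+20+33 = 69.
Difference = 21 − 69 = -48.

-48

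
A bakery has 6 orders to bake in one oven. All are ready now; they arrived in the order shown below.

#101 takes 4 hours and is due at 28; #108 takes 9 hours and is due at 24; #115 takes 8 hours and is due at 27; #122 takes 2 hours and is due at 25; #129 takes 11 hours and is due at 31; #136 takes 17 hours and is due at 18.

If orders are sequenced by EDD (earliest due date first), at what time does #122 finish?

28

EDD (increasing due date): #136 #108 #122 #115 #101 #129.
#136: 0→17
#108: 17→26
#122: 26→28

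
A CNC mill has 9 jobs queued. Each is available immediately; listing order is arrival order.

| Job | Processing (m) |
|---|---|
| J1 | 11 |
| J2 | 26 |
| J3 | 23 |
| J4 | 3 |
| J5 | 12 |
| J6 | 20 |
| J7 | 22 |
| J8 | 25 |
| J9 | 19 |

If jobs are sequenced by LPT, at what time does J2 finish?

26

LPT (decreasing processing time): J2 J8 J3 J7 J6 J9 J5 J1 J4.
J2: 0→26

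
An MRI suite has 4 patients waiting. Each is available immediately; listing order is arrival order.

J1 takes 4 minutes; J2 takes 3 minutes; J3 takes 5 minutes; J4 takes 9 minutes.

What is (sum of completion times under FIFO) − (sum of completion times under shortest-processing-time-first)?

FIFO (arrival order): J1 J2 J3 J4.
J1: 0→4
J2: 4→7
J3: 7→12
J4: 12→21
Sum = 4+7+12+21 = 44.
SPT (increasing processing time): J2 J1 J3 J4.
J2: 0→3
J1: 3→7
J3: 7→12
J4: 12→21
Sum = 3+7+12+21 = 43.
Difference = 44 − 43 = 1.

1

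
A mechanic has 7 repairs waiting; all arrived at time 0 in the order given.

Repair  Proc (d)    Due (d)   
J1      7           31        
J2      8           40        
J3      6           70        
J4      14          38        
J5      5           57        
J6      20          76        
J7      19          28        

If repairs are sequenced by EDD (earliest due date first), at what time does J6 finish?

79

EDD (increasing due date): J7 J1 J4 J2 J5 J3 J6.
J7: 0→19
J1: 19→26
J4: 26→40
J2: 40→48
J5: 48→53
J3: 53→59
J6: 59→79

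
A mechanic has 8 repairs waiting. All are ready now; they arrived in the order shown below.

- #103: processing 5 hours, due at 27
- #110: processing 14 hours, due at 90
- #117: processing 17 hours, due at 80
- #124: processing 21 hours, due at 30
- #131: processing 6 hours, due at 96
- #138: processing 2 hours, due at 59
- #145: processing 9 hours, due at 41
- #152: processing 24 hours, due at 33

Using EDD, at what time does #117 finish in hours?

78

EDD (increasing due date): #103 #124 #152 #145 #138 #117 #110 #131.
#103: 0→5
#124: 5→26
#152: 26→50
#145: 50→59
#138: 59→61
#117: 61→78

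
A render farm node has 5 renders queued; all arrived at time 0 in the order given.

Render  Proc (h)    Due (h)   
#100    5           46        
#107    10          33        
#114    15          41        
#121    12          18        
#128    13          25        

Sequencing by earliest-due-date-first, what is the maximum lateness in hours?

EDD (increasing due date): #121 #128 #107 #114 #100.
#121: 0→12, due 18, lateness -6
#128: 12→25, due 25, lateness 0
#107: 25→35, due 33, lateness 2
#114: 35→50, due 41, lateness 9
#100: 50→55, due 46, lateness 9
Maximum = 9.

9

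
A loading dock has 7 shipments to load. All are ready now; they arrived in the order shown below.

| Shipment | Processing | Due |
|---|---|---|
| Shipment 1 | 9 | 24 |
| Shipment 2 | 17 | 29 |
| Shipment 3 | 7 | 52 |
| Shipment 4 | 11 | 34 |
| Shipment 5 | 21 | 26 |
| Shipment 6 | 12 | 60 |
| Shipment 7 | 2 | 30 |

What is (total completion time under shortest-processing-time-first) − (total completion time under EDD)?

-105

SPT (increasing processing time): Shipment 7 Shipment 3 Shipment 1 Shipment 4 Shipment 6 Shipment 2 Shipment 5.
Shipment 7: 0→2
Shipment 3: 2→9
Shipment 1: 9→18
Shipment 4: 18→29
Shipment 6: 29→41
Shipment 2: 41→58
Shipment 5: 58→79
Sum = 2+9+18+29+41+58+79 = 236.
EDD (increasing due date): Shipment 1 Shipment 5 Shipment 2 Shipment 7 Shipment 4 Shipment 3 Shipment 6.
Shipment 1: 0→9
Shipment 5: 9→30
Shipment 2: 30→47
Shipment 7: 47→49
Shipment 4: 49→60
Shipment 3: 60→67
Shipment 6: 67→79
Sum = 9+30+47+49+60+67+79 = 341.
Difference = 236 − 341 = -105.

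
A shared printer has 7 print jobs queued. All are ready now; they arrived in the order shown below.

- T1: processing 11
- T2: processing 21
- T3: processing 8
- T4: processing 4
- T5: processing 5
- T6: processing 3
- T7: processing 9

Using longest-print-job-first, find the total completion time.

LPT (decreasing processing time): T2 T1 T7 T3 T5 T4 T6.
T2: 0→21
T1: 21→32
T7: 32→41
T3: 41→49
T5: 49→54
T4: 54→58
T6: 58→61
Sum = 21+32+41+49+54+58+61 = 316.

316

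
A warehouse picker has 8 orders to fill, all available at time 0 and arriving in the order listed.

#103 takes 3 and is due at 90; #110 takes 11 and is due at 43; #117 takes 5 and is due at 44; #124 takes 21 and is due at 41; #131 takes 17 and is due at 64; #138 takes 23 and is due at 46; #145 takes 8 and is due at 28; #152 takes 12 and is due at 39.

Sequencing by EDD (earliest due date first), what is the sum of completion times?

455

EDD (increasing due date): #145 #152 #124 #110 #117 #138 #131 #103.
#145: 0→8
#152: 8→20
#124: 20→41
#110: 41→52
#117: 52→57
#138: 57→80
#131: 80→97
#103: 97→100
Sum = 8+20+41+52+57+80+97+100 = 455.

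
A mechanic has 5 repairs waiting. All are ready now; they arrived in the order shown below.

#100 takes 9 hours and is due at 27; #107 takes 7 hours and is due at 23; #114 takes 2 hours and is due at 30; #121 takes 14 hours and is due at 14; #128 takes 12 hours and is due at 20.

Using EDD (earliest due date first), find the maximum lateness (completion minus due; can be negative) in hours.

15

EDD (increasing due date): #121 #128 #107 #100 #114.
#121: 0→14, due 14, lateness 0
#128: 14→26, due 20, lateness 6
#107: 26→33, due 23, lateness 10
#100: 33→42, due 27, lateness 15
#114: 42→44, due 30, lateness 14
Maximum = 15.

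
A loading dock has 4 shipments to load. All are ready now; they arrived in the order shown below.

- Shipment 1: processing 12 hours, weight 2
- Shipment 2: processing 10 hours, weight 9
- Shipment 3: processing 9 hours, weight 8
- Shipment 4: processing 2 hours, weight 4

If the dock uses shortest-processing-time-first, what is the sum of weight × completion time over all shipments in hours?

351

SPT (increasing processing time): Shipment 4 Shipment 3 Shipment 2 Shipment 1.
Shipment 4: finishes 2, weight 4, w·C = 8
Shipment 3: finishes 11, weight 8, w·C = 88
Shipment 2: finishes 21, weight 9, w·C = 189
Shipment 1: finishes 33, weight 2, w·C = 66
Sum = 8+88+189+66 = 351.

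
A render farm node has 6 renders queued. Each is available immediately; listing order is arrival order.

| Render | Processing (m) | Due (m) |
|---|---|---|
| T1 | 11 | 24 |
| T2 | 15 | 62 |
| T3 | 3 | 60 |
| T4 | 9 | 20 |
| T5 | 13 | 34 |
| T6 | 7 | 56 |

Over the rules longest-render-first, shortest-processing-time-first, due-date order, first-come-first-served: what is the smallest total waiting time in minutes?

LPT (decreasing processing time): T2 T5 T1 T4 T6 T3.
T2: waits 0, runs 0→15
T5: waits 15, runs 15→28
T1: waits 28, runs 28→39
T4: waits 39, runs 39→48
T6: waits 48, runs 48→55
T3: waits 55, runs 55→58
Sum = 0+15+28+39+48+55 = 185.
SPT (increasing processing time): T3 T6 T4 T1 T5 T2.
T3: waits 0, runs 0→3
T6: waits 3, runs 3→10
T4: waits 10, runs 10→19
T1: waits 19, runs 19→30
T5: waits 30, runs 30→43
T2: waits 43, runs 43→58
Sum = 0+3+10+19+30+43 = 105.
EDD (increasing due date): T4 T1 T5 T6 T3 T2.
T4: waits 0, runs 0→9
T1: waits 9, runs 9→20
T5: waits 20, runs 20→33
T6: waits 33, runs 33→40
T3: waits 40, runs 40→43
T2: waits 43, runs 43→58
Sum = 0+9+20+33+40+43 = 145.
FIFO (arrival order): T1 T2 T3 T4 T5 T6.
T1: waits 0, runs 0→11
T2: waits 11, runs 11→26
T3: waits 26, runs 26→29
T4: waits 29, runs 29→38
T5: waits 38, runs 38→51
T6: waits 51, runs 51→58
Sum = 0+11+26+29+38+51 = 155.
LPT 185, SPT 105, EDD 145, FIFO 155 → minimum 105.

105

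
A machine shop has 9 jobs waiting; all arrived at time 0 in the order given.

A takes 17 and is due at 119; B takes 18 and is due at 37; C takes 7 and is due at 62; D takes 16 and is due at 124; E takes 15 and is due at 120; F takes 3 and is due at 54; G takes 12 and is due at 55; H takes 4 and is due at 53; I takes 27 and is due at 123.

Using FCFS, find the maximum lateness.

FIFO (arrival order): A B C D E F G H I.
A: 0→17, due 119, lateness -102
B: 17→35, due 37, lateness -2
C: 35→42, due 62, lateness -20
D: 42→58, due 124, lateness -66
E: 58→73, due 120, lateness -47
F: 73→76, due 54, lateness 22
G: 76→88, due 55, lateness 33
H: 88→92, due 53, lateness 39
I: 92→119, due 123, lateness -4
Maximum = 39.

39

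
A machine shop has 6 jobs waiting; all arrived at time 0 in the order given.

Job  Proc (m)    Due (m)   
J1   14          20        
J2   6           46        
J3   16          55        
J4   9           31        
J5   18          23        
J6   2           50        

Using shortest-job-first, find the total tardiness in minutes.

53

SPT (increasing processing time): J6 J2 J4 J1 J3 J5.
J6: 0→2, due 50, tardiness 0
J2: 2→8, due 46, tardiness 0
J4: 8→17, due 31, tardiness 0
J1: 17→31, due 20, tardiness 11
J3: 31→47, due 55, tardiness 0
J5: 47→65, due 23, tardiness 42
Sum = 0+0+0+11+0+42 = 53.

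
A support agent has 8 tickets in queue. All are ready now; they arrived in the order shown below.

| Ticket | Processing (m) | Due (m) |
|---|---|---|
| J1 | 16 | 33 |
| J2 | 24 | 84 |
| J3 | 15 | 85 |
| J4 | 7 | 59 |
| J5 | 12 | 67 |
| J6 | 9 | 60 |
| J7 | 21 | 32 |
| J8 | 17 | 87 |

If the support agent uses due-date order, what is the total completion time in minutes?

EDD (increasing due date): J7 J1 J4 J6 J5 J2 J3 J8.
J7: 0→21
J1: 21→37
J4: 37→44
J6: 44→53
J5: 53→65
J2: 65→89
J3: 89→104
J8: 104→121
Sum = 21+37+44+53+65+89+104+121 = 534.

534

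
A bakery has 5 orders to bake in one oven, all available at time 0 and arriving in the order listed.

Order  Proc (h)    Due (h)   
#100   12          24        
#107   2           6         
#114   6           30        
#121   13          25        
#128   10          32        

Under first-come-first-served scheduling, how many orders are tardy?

FIFO (arrival order): #100 #107 #114 #121 #128.
#100: 0→12, due 24, tardiness 0
#107: 12→14, due 6, tardiness 8
#114: 14→20, due 30, tardiness 0
#121: 20→33, due 25, tardiness 8
#128: 33→43, due 32, tardiness 11
Late orders: 3.

3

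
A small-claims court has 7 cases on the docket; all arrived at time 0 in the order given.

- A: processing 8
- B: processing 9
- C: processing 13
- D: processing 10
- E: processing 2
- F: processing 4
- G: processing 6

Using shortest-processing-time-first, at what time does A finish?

20

SPT (increasing processing time): E F G A B D C.
E: 0→2
F: 2→6
G: 6→12
A: 12→20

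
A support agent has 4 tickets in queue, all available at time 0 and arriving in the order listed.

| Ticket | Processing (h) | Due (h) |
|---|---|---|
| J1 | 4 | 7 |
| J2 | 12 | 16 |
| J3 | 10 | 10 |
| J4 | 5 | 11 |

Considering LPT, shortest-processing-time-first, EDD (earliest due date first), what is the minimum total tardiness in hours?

24

LPT (decreasing processing time): J2 J3 J4 J1.
J2: 0→12, due 16, tardiness 0
J3: 12→22, due 10, tardiness 12
J4: 22→27, due 11, tardiness 16
J1: 27→31, due 7, tardiness 24
Sum = 0+12+16+24 = 52.
SPT (increasing processing time): J1 J4 J3 J2.
J1: 0→4, due 7, tardiness 0
J4: 4→9, due 11, tardiness 0
J3: 9→19, due 10, tardiness 9
J2: 19→31, due 16, tardiness 15
Sum = 0+0+9+15 = 24.
EDD (increasing due date): J1 J3 J4 J2.
J1: 0→4, due 7, tardiness 0
J3: 4→14, due 10, tardiness 4
J4: 14→19, due 11, tardiness 8
J2: 19→31, due 16, tardiness 15
Sum = 0+4+8+15 = 27.
LPT 52, SPT 24, EDD 27 → minimum 24.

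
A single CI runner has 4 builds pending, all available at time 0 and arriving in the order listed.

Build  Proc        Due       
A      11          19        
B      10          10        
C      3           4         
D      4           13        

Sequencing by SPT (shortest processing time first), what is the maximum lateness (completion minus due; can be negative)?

9

SPT (increasing processing time): C D B A.
C: 0→3, due 4, lateness -1
D: 3→7, due 13, lateness -6
B: 7→17, due 10, lateness 7
A: 17→28, due 19, lateness 9
Maximum = 9.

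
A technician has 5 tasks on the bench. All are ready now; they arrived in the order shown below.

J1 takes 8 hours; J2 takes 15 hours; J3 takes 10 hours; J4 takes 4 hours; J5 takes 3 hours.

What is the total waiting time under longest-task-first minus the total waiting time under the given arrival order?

LPT (decreasing processing time): J2 J3 J1 J4 J5.
J2: waits 0, runs 0→15
J3: waits 15, runs 15→25
J1: waits 25, runs 25→33
J4: waits 33, runs 33→37
J5: waits 37, runs 37→40
Sum = 0+15+25+33+37 = 110.
FIFO (arrival order): J1 J2 J3 J4 J5.
J1: waits 0, runs 0→8
J2: waits 8, runs 8→23
J3: waits 23, runs 23→33
J4: waits 33, runs 33→37
J5: waits 37, runs 37→40
Sum = 0+8+23+33+37 = 101.
Difference = 110 − 101 = 9.

9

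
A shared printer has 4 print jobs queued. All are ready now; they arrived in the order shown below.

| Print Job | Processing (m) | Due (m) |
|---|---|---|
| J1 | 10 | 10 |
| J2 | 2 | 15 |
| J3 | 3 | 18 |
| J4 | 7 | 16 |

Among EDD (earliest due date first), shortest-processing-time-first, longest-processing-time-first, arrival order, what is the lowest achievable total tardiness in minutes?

EDD (increasing due date): J1 J2 J4 J3.
J1: 0→10, due 10, tardiness 0
J2: 10→12, due 15, tardiness 0
J4: 12→19, due 16, tardiness 3
J3: 19→22, due 18, tardiness 4
Sum = 0+0+3+4 = 7.
SPT (increasing processing time): J2 J3 J4 J1.
J2: 0→2, due 15, tardiness 0
J3: 2→5, due 18, tardiness 0
J4: 5→12, due 16, tardiness 0
J1: 12→22, due 10, tardiness 12
Sum = 0+0+0+12 = 12.
LPT (decreasing processing time): J1 J4 J3 J2.
J1: 0→10, due 10, tardiness 0
J4: 10→17, due 16, tardiness 1
J3: 17→20, due 18, tardiness 2
J2: 20→22, due 15, tardiness 7
Sum = 0+1+2+7 = 10.
FIFO (arrival order): J1 J2 J3 J4.
J1: 0→10, due 10, tardiness 0
J2: 10→12, due 15, tardiness 0
J3: 12→15, due 18, tardiness 0
J4: 15→22, due 16, tardiness 6
Sum = 0+0+0+6 = 6.
EDD 7, SPT 12, LPT 10, FIFO 6 → minimum 6.

6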